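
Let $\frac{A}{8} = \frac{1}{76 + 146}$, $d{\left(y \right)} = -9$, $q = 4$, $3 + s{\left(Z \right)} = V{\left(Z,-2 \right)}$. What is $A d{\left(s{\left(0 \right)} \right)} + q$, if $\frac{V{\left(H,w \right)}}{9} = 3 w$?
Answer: $\frac{136}{37} \approx 3.6757$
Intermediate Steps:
$V{\left(H,w \right)} = 27 w$ ($V{\left(H,w \right)} = 9 \cdot 3 w = 27 w$)
$s{\left(Z \right)} = -57$ ($s{\left(Z \right)} = -3 + 27 \left(-2\right) = -3 - 54 = -57$)
$A = \frac{4}{111}$ ($A = \frac{8}{76 + 146} = \frac{8}{222} = 8 \cdot \frac{1}{222} = \frac{4}{111} \approx 0.036036$)
$A d{\left(s{\left(0 \right)} \right)} + q = \frac{4}{111} \left(-9\right) + 4 = - \frac{12}{37} + 4 = \frac{136}{37}$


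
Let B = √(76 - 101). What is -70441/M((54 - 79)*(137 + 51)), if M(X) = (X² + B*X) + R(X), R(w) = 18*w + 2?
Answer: -775041261141/242119134715802 - 413840875*I/121059567357901 ≈ -0.0032011 - 3.4185e-6*I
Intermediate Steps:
B = 5*I (B = √(-25) = 5*I ≈ 5.0*I)
R(w) = 2 + 18*w
M(X) = 2 + X² + 18*X + 5*I*X (M(X) = (X² + (5*I)*X) + (2 + 18*X) = (X² + 5*I*X) + (2 + 18*X) = 2 + X² + 18*X + 5*I*X)
-70441/M((54 - 79)*(137 + 51)) = -70441/(2 + ((54 - 79)*(137 + 51))² + ((54 - 79)*(137 + 51))*(18 + 5*I)) = -70441/(2 + (-25*188)² + (-25*188)*(18 + 5*I)) = -70441/(2 + (-4700)² - 4700*(18 + 5*I)) = -70441/(2 + 22090000 + (-84600 - 23500*I)) = -70441*(22005402 + 23500*I)/484238269431604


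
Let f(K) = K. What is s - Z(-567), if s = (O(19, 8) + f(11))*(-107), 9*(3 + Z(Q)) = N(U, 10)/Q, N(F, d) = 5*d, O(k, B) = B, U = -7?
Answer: -10359040/5103 ≈ -2030.0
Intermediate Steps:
Z(Q) = -3 + 50/(9*Q) (Z(Q) = -3 + ((5*10)/Q)/9 = -3 + (50/Q)/9 = -3 + 50/(9*Q))
s = -2033 (s = (8 + 11)*(-107) = 19*(-107) = -2033)
s - Z(-567) = -2033 - (-3 + (50/9)/(-567)) = -2033 - (-3 + (50/9)*(-1/567)) = -2033 - (-3 - 50/5103) = -2033 - 1*(-15359/5103) = -2033 + 15359/5103 = -10359040/5103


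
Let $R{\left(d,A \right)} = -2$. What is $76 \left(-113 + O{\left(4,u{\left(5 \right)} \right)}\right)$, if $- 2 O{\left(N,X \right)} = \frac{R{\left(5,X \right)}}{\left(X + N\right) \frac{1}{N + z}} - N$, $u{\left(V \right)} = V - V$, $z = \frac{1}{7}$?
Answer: $- \frac{58501}{7} \approx -8357.3$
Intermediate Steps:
$z = \frac{1}{7} \approx 0.14286$
$u{\left(V \right)} = 0$
$O{\left(N,X \right)} = \frac{N}{2} + \frac{\frac{1}{7} + N}{N + X}$ ($O{\left(N,X \right)} = - \frac{- \frac{2}{\left(X + N\right) \frac{1}{N + \frac{1}{7}}} - N}{2} = - \frac{- \frac{2}{\left(N + X\right) \frac{1}{\frac{1}{7} + N}} - N}{2} = - \frac{- \frac{2}{\frac{1}{\frac{1}{7} + N} \left(N + X\right)} - N}{2} = - \frac{- 2 \frac{\frac{1}{7} + N}{N + X} - N}{2} = - \frac{- \frac{2 \left(\frac{1}{7} + N\right)}{N + X} - N}{2} = - \frac{- N - \frac{2 \left(\frac{1}{7} + N\right)}{N + X}}{2} = \frac{N}{2} + \frac{\frac{1}{7} + N}{N + X}$)
$76 \left(-113 + O{\left(4,u{\left(5 \right)} \right)}\right) = 76 \left(-113 + \frac{\frac{1}{7} + 4 + \frac{4^{2}}{2} + \frac{1}{2} \cdot 4 \cdot 0}{4 + 0}\right) = 76 \left(-113 + \frac{\frac{1}{7} + 4 + \frac{1}{2} \cdot 16 + 0}{4}\right) = 76 \left(-113 + \frac{\frac{1}{7} + 4 + 8 + 0}{4}\right) = 76 \left(-113 + \frac{1}{4} \cdot \frac{85}{7}\right) = 76 \left(-113 + \frac{85}{28}\right) = 76 \left(- \frac{3079}{28}\right) = - \frac{58501}{7}$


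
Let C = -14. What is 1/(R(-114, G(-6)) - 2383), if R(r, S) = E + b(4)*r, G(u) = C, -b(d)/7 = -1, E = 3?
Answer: -1/3178 ≈ -0.00031466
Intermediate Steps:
b(d) = 7 (b(d) = -7*(-1) = 7)
G(u) = -14
R(r, S) = 3 + 7*r
1/(R(-114, G(-6)) - 2383) = 1/((3 + 7*(-114)) - 2383) = 1/((3 - 798) - 2383) = 1/(-795 - 2383) = 1/(-3178) = -1/3178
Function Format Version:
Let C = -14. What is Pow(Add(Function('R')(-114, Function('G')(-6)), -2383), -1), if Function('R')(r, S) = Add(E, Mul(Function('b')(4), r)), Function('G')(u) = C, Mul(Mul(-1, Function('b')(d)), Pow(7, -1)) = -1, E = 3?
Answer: Rational(-1, 3178) ≈ -0.00031466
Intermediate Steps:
Function('b')(d) = 7 (Function('b')(d) = Mul(-7, -1) = 7)
Function('G')(u) = -14
Function('R')(r, S) = Add(3, Mul(7, r))
Pow(Add(Function('R')(-114, Function('G')(-6)), -2383), -1) = Pow(Add(Add(3, Mul(7, -114)), -2383), -1) = Pow(Add(Add(3, -798), -2383), -1) = Pow(Add(-795, -2383), -1) = Pow(-3178, -1) = Rational(-1, 3178)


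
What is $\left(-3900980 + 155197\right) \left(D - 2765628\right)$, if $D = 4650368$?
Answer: $-7059827051420$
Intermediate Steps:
$\left(-3900980 + 155197\right) \left(D - 2765628\right) = \left(-3900980 + 155197\right) \left(4650368 - 2765628\right) = \left(-3745783\right) 1884740 = -7059827051420$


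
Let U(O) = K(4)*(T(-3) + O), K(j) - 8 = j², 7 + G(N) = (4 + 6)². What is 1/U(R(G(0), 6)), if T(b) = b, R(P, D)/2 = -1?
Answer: -1/120 ≈ -0.0083333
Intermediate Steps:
G(N) = 93 (G(N) = -7 + (4 + 6)² = -7 + 10² = -7 + 100 = 93)
R(P, D) = -2 (R(P, D) = 2*(-1) = -2)
K(j) = 8 + j²
U(O) = -72 + 24*O (U(O) = (8 + 4²)*(-3 + O) = (8 + 16)*(-3 + O) = 24*(-3 + O) = -72 + 24*O)
1/U(R(G(0), 6)) = 1/(-72 + 24*(-2)) = 1/(-72 - 48) = 1/(-120) = -1/120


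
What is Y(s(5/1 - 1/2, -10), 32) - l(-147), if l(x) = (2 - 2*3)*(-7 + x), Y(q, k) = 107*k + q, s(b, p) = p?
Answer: 2798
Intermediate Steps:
Y(q, k) = q + 107*k
l(x) = 28 - 4*x (l(x) = (2 - 6)*(-7 + x) = -4*(-7 + x) = 28 - 4*x)
Y(s(5/1 - 1/2, -10), 32) - l(-147) = (-10 + 107*32) - (28 - 4*(-147)) = (-10 + 3424) - (28 + 588) = 3414 - 1*616 = 3414 - 616 = 2798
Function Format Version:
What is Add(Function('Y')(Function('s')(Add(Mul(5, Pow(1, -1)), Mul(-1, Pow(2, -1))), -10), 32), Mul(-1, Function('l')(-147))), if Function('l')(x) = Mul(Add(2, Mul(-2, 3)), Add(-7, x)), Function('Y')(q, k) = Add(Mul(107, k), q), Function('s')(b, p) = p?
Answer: 2798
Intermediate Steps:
Function('Y')(q, k) = Add(q, Mul(107, k))
Function('l')(x) = Add(28, Mul(-4, x)) (Function('l')(x) = Mul(Add(2, -6), Add(-7, x)) = Mul(-4, Add(-7, x)) = Add(28, Mul(-4, x)))
Add(Function('Y')(Function('s')(Add(Mul(5, Pow(1, -1)), Mul(-1, Pow(2, -1))), -10), 32), Mul(-1, Function('l')(-147))) = Add(Add(-10, Mul(107, 32)), Mul(-1, Add(28, Mul(-4, -147)))) = Add(Add(-10, 3424), Mul(-1, Add(28, 588))) = Add(3414, Mul(-1, 616)) = Add(3414, -616) = 2798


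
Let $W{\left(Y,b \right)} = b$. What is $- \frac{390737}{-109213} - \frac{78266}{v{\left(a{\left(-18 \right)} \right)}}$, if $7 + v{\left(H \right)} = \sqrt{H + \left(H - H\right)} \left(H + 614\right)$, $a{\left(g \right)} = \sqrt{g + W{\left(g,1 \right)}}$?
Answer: $\frac{390737}{109213} - \frac{78266}{-7 + 17^{\frac{3}{4}} i^{\frac{3}{2}} + 614 \sqrt[4]{17} \sqrt{i}} \approx -40.505 + 45.039 i$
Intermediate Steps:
$a{\left(g \right)} = \sqrt{1 + g}$ ($a{\left(g \right)} = \sqrt{g + 1} = \sqrt{1 + g}$)
$v{\left(H \right)} = -7 + \sqrt{H} \left(614 + H\right)$ ($v{\left(H \right)} = -7 + \sqrt{H + \left(H - H\right)} \left(H + 614\right) = -7 + \sqrt{H + 0} \left(614 + H\right) = -7 + \sqrt{H} \left(614 + H\right)$)
$- \frac{390737}{-109213} - \frac{78266}{v{\left(a{\left(-18 \right)} \right)}} = - \frac{390737}{-109213} - \frac{78266}{-7 + \left(\sqrt{1 - 18}\right)^{\frac{3}{2}} + 614 \sqrt{\sqrt{1 - 18}}} = \left(-390737\right) \left(- \frac{1}{109213}\right) - \frac{78266}{-7 + \left(\sqrt{-17}\right)^{\frac{3}{2}} + 614 \sqrt{\sqrt{-17}}} = \frac{390737}{109213} - \frac{78266}{-7 + \left(i \sqrt{17}\right)^{\frac{3}{2}} + 614 \sqrt{i \sqrt{17}}} = \frac{390737}{109213} - \frac{78266}{-7 + 17^{\frac{3}{4}} i^{\frac{3}{2}} + 614 \sqrt[4]{17} \sqrt{i}}$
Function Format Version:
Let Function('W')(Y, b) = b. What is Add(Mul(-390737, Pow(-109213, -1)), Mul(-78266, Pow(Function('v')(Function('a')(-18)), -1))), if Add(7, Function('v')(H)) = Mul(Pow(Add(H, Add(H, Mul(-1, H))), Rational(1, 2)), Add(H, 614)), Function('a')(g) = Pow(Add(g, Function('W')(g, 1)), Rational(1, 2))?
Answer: Add(Rational(390737, 109213), Mul(-78266, Pow(Add(-7, Mul(Pow(17, Rational(3, 4)), Pow(I, Rational(3, 2))), Mul(614, Pow(17, Rational(1, 4)), Pow(I, Rational(1, 2)))), -1))) ≈ Add(-40.505, Mul(45.039, I))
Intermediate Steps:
Function('a')(g) = Pow(Add(1, g), Rational(1, 2)) (Function('a')(g) = Pow(Add(g, 1), Rational(1, 2)) = Pow(Add(1, g), Rational(1, 2)))
Function('v')(H) = Add(-7, Mul(Pow(H, Rational(1, 2)), Add(614, H))) (Function('v')(H) = Add(-7, Mul(Pow(Add(H, Add(H, Mul(-1, H))), Rational(1, 2)), Add(H, 614))) = Add(-7, Mul(Pow(Add(H, 0), Rational(1, 2)), Add(614, H))) = Add(-7, Mul(Pow(H, Rational(1, 2)), Add(614, H))))
Add(Mul(-390737, Pow(-109213, -1)), Mul(-78266, Pow(Function('v')(Function('a')(-18)), -1))) = Add(Mul(-390737, Pow(-109213, -1)), Mul(-78266, Pow(Add(-7, Pow(Pow(Add(1, -18), Rational(1, 2)), Rational(3, 2)), Mul(614, Pow(Pow(Add(1, -18), Rational(1, 2)), Rational(1, 2)))), -1))) = Add(Mul(-390737, Rational(-1, 109213)), Mul(-78266, Pow(Add(-7, Pow(Pow(-17, Rational(1, 2)), Rational(3, 2)), Mul(614, Pow(Pow(-17, Rational(1, 2)), Rational(1, 2)))), -1))) = Add(Rational(390737, 109213), Mul(-78266, Pow(Add(-7, Pow(Mul(I, Pow(17, Rational(1, 2))), Rational(3, 2)), Mul(614, Pow(Mul(I, Pow(17, Rational(1, 2))), Rational(1, 2)))), -1))) = Add(Rational(390737, 109213), Mul(-78266, Pow(Add(-7, Mul(Pow(17, Rational(3, 4)), Pow(I, Rational(3, 2))), Mul(614, Mul(Pow(17, Rational(1, 4)), Pow(I, Rational(1, 2))))), -1))) = Add(Rational(390737, 109213), Mul(-78266, Pow(Add(-7, Mul(Pow(17, Rational(3, 4)), Pow(I, Rational(3, 2))), Mul(614, Pow(17, Rational(1, 4)), Pow(I, Rational(1, 2)))), -1)))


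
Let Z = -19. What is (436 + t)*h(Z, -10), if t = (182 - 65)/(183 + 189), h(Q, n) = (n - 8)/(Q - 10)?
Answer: 486927/1798 ≈ 270.82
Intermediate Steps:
h(Q, n) = (-8 + n)/(-10 + Q)
t = 39/124 (t = 117/372 = 117*(1/372) = 39/124 ≈ 0.31452)
(436 + t)*h(Z, -10) = (436 + 39/124)*((-8 - 10)/(-10 - 19)) = 54103*(-18/(-29))/124 = 54103*(-1/29*(-18))/124 = (54103/124)*(18/29) = 486927/1798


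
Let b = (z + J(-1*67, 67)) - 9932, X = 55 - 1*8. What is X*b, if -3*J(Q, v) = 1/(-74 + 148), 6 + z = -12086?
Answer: -229798463/222 ≈ -1.0351e+6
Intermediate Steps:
z = -12092 (z = -6 - 12086 = -12092)
J(Q, v) = -1/222 (J(Q, v) = -1/(3*(-74 + 148)) = -⅓/74 = -⅓*1/74 = -1/222)
X = 47 (X = 55 - 8 = 47)
b = -4889329/222 (b = (-12092 - 1/222) - 9932 = -2684425/222 - 9932 = -4889329/222 ≈ -22024.)
X*b = 47*(-4889329/222) = -229798463/222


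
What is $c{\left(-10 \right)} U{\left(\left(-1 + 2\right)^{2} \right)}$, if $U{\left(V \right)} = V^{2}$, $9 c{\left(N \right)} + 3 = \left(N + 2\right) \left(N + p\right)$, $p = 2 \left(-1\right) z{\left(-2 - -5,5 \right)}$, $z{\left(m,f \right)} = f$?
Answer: $\frac{157}{9} \approx 17.444$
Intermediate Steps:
$p = -10$ ($p = 2 \left(-1\right) 5 = \left(-2\right) 5 = -10$)
$c{\left(N \right)} = - \frac{1}{3} + \frac{\left(-10 + N\right) \left(2 + N\right)}{9}$ ($c{\left(N \right)} = - \frac{1}{3} + \frac{\left(N + 2\right) \left(N - 10\right)}{9} = - \frac{1}{3} + \frac{\left(2 + N\right) \left(-10 + N\right)}{9} = - \frac{1}{3} + \frac{\left(-10 + N\right) \left(2 + N\right)}{9}$)
$c{\left(-10 \right)} U{\left(\left(-1 + 2\right)^{2} \right)} = \left(- \frac{23}{9} - - \frac{80}{9} + \frac{\left(-10\right)^{2}}{9}\right) \left(\left(-1 + 2\right)^{2}\right)^{2} = \left(- \frac{23}{9} + \frac{80}{9} + \frac{1}{9} \cdot 100\right) \left(1^{2}\right)^{2} = \left(- \frac{23}{9} + \frac{80}{9} + \frac{100}{9}\right) 1^{2} = \frac{157}{9} \cdot 1 = \frac{157}{9}$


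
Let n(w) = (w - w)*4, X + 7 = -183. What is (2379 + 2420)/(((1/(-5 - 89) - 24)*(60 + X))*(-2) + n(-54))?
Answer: -225553/293410 ≈ -0.76873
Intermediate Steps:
X = -190 (X = -7 - 183 = -190)
n(w) = 0 (n(w) = 0*4 = 0)
(2379 + 2420)/(((1/(-5 - 89) - 24)*(60 + X))*(-2) + n(-54)) = (2379 + 2420)/(((1/(-5 - 89) - 24)*(60 - 190))*(-2) + 0) = 4799/(((1/(-94) - 24)*(-130))*(-2) + 0) = 4799/(((-1/94 - 24)*(-130))*(-2) + 0) = 4799/(-2257/94*(-130)*(-2) + 0) = 4799/((146705/47)*(-2) + 0) = 4799/(-293410/47 + 0) = 4799/(-293410/47) = 4799*(-47/293410) = -225553/293410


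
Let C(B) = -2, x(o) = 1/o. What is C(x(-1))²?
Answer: 4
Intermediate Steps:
C(x(-1))² = (-2)² = 4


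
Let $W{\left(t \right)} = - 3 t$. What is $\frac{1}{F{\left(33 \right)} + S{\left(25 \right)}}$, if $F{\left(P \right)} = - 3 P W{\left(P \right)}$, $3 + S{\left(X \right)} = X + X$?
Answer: $\frac{1}{9848} \approx 0.00010154$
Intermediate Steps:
$S{\left(X \right)} = -3 + 2 X$ ($S{\left(X \right)} = -3 + \left(X + X\right) = -3 + 2 X$)
$F{\left(P \right)} = 9 P^{2}$ ($F{\left(P \right)} = - 3 P \left(- 3 P\right) = - 3 \left(- 3 P^{2}\right) = 9 P^{2}$)
$\frac{1}{F{\left(33 \right)} + S{\left(25 \right)}} = \frac{1}{9 \cdot 33^{2} + \left(-3 + 2 \cdot 25\right)} = \frac{1}{9 \cdot 1089 + \left(-3 + 50\right)} = \frac{1}{9801 + 47} = \frac{1}{9848}$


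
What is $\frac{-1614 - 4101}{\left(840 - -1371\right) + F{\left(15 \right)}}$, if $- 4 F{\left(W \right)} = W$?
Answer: $- \frac{2540}{981} \approx -2.5892$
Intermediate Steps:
$F{\left(W \right)} = - \frac{W}{4}$
$\frac{-1614 - 4101}{\left(840 - -1371\right) + F{\left(15 \right)}} = \frac{-1614 - 4101}{\left(840 - -1371\right) - \frac{15}{4}} = - \frac{5715}{\left(840 + 1371\right) - \frac{15}{4}} = - \frac{5715}{2211 - \frac{15}{4}} = - \frac{5715}{\frac{8829}{4}} = \left(-5715\right) \frac{4}{8829} = - \frac{2540}{981}$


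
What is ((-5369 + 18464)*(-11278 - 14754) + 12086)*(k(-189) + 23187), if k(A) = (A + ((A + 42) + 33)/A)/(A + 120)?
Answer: -34362359732701132/4347 ≈ -7.9048e+12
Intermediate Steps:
k(A) = (A + (75 + A)/A)/(120 + A) (k(A) = (A + ((42 + A) + 33)/A)/(120 + A) = (A + (75 + A)/A)/(120 + A))
((-5369 + 18464)*(-11278 - 14754) + 12086)*(k(-189) + 23187) = ((-5369 + 18464)*(-11278 - 14754) + 12086)*((75 - 189 + (-189)²)/((-189)*(120 - 189)) + 23187) = (13095*(-26032) + 12086)*(-1/189*(75 - 189 + 35721)/(-69) + 23187) = (-340889040 + 12086)*(-1/189*(-1/69)*35607 + 23187) = -340876954*(11869/4347 + 23187) = -340876954*100805758/4347 = -34362359732701132/4347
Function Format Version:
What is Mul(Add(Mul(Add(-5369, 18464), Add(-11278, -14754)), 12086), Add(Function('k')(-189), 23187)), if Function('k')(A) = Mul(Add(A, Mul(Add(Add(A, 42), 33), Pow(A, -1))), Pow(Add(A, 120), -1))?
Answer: Rational(-34362359732701132, 4347) ≈ -7.9048e+12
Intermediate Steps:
Function('k')(A) = Mul(Pow(Add(120, A), -1), Add(A, Mul(Pow(A, -1), Add(75, A)))) (Function('k')(A) = Mul(Add(A, Mul(Add(Add(42, A), 33), Pow(A, -1))), Pow(Add(120, A), -1)) = Mul(Add(A, Mul(Add(75, A), Pow(A, -1))), Pow(Add(120, A), -1)) = Mul(Add(A, Mul(Pow(A, -1), Add(75, A))), Pow(Add(120, A), -1)) = Mul(Pow(Add(120, A), -1), Add(A, Mul(Pow(A, -1), Add(75, A)))))
Mul(Add(Mul(Add(-5369, 18464), Add(-11278, -14754)), 12086), Add(Function('k')(-189), 23187)) = Mul(Add(Mul(Add(-5369, 18464), Add(-11278, -14754)), 12086), Add(Mul(Pow(-189, -1), Pow(Add(120, -189), -1), Add(75, -189, Pow(-189, 2))), 23187)) = Mul(Add(Mul(13095, -26032), 12086), Add(Mul(Rational(-1, 189), Pow(-69, -1), Add(75, -189, 35721)), 23187)) = Mul(Add(-340889040, 12086), Add(Mul(Rational(-1, 189), Rational(-1, 69), 35607), 23187)) = Mul(-340876954, Add(Rational(11869, 4347), 23187)) = Mul(-340876954, Rational(100805758, 4347)) = Rational(-34362359732701132, 4347)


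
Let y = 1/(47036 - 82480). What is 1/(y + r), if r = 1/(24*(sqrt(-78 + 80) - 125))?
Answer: -255486661032/92371249 + 1884415704*sqrt(2)/92371249 ≈ -2737.0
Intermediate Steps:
r = 1/(-3000 + 24*sqrt(2)) (r = 1/(24*(sqrt(2) - 125)) = 1/(24*(-125 + sqrt(2))) = 1/(-3000 + 24*sqrt(2)) ≈ -0.00033715)
y = -1/35444 (y = 1/(-35444) = -1/35444 ≈ -2.8214e-5)
1/(y + r) = 1/(-1/35444 + (-125/374952 - sqrt(2)/374952)) = 1/(-1201363/3322449672 - sqrt(2)/374952)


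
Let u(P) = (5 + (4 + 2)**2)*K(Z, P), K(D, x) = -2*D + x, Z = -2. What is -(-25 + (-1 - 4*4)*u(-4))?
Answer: 25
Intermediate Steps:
K(D, x) = x - 2*D
u(P) = 164 + 41*P (u(P) = (5 + (4 + 2)**2)*(P - 2*(-2)) = (5 + 6**2)*(P + 4) = (5 + 36)*(4 + P) = 41*(4 + P) = 164 + 41*P)
-(-25 + (-1 - 4*4)*u(-4)) = -(-25 + (-1 - 4*4)*(164 + 41*(-4))) = -(-25 + (-1 - 16)*(164 - 164)) = -(-25 - 17*0) = -(-25 + 0) = -1*(-25) = 25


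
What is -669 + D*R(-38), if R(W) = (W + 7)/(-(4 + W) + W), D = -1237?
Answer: -41023/4 ≈ -10256.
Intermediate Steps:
R(W) = -7/4 - W/4 (R(W) = (7 + W)/((-4 - W) + W) = (7 + W)/(-4) = (7 + W)*(-¼) = -7/4 - W/4)
-669 + D*R(-38) = -669 - 1237*(-7/4 - ¼*(-38)) = -669 - 1237*(-7/4 + 19/2) = -669 - 1237*31/4 = -669 - 38347/4 = -41023/4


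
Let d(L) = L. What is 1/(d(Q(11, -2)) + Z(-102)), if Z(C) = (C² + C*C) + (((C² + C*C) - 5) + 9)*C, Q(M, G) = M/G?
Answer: -2/4204043 ≈ -4.7573e-7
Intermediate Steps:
Z(C) = 2*C² + C*(4 + 2*C²) (Z(C) = (C² + C²) + (((C² + C²) - 5) + 9)*C = 2*C² + ((2*C² - 5) + 9)*C = 2*C² + ((-5 + 2*C²) + 9)*C = 2*C² + (4 + 2*C²)*C = 2*C² + C*(4 + 2*C²))
1/(d(Q(11, -2)) + Z(-102)) = 1/(11/(-2) + 2*(-102)*(2 - 102 + (-102)²)) = 1/(11*(-½) + 2*(-102)*(2 - 102 + 10404)) = 1/(-11/2 + 2*(-102)*10304) = 1/(-11/2 - 2102016) = 1/(-4204043/2) = -2/4204043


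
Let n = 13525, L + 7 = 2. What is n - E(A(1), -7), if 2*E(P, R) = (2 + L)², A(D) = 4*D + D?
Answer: 27041/2 ≈ 13521.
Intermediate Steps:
L = -5 (L = -7 + 2 = -5)
A(D) = 5*D
E(P, R) = 9/2 (E(P, R) = (2 - 5)²/2 = (½)*(-3)² = (½)*9 = 9/2)
n - E(A(1), -7) = 13525 - 1*9/2 = 13525 - 9/2 = 27041/2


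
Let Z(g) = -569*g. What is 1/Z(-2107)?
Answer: 1/1198883 ≈ 8.3411e-7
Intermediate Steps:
1/Z(-2107) = 1/(-569*(-2107)) = 1/1198883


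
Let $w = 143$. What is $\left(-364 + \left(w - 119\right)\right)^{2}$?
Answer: $115600$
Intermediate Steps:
$\left(-364 + \left(w - 119\right)\right)^{2} = \left(-364 + \left(143 - 119\right)\right)^{2} = \left(-364 + 24\right)^{2} = \left(-340\right)^{2} = 115600$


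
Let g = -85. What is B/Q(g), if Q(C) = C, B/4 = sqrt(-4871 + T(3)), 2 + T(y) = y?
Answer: -4*I*sqrt(4870)/85 ≈ -3.284*I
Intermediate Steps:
T(y) = -2 + y
B = 4*I*sqrt(4870) (B = 4*sqrt(-4871 + (-2 + 3)) = 4*sqrt(-4871 + 1) = 4*sqrt(-4870) = 4*(I*sqrt(4870)) = 4*I*sqrt(4870) ≈ 279.14*I)
B/Q(g) = (4*I*sqrt(4870))/(-85) = (4*I*sqrt(4870))*(-1/85) = -4*I*sqrt(4870)/85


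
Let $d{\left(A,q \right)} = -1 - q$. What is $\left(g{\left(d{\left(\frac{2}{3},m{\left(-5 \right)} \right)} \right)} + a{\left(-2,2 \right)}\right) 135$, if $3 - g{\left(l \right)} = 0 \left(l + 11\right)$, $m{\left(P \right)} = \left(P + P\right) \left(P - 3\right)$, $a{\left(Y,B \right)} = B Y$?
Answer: $-135$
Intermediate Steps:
$m{\left(P \right)} = 2 P \left(-3 + P\right)$
$g{\left(l \right)} = 3$ ($g{\left(l \right)} = 3 - 0 \left(l + 11\right) = 3 - 0 \left(11 + l\right) = 3 - 0 = 3 + 0 = 3$)
$\left(g{\left(d{\left(\frac{2}{3},m{\left(-5 \right)} \right)} \right)} + a{\left(-2,2 \right)}\right) 135 = \left(3 + 2 \left(-2\right)\right) 135 = \left(3 - 4\right) 135 = \left(-1\right) 135 = -135$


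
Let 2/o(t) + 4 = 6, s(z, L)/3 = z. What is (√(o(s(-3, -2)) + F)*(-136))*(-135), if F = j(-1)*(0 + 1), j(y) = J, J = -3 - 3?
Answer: 18360*I*√5 ≈ 41054.0*I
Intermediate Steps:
J = -6
s(z, L) = 3*z
j(y) = -6
o(t) = 1 (o(t) = 2/(-4 + 6) = 2/2 = 2*(½) = 1)
F = -6 (F = -6*(0 + 1) = -6*1 = -6)
(√(o(s(-3, -2)) + F)*(-136))*(-135) = (√(1 - 6)*(-136))*(-135) = (√(-5)*(-136))*(-135) = ((I*√5)*(-136))*(-135) = -136*I*√5*(-135) = 18360*I*√5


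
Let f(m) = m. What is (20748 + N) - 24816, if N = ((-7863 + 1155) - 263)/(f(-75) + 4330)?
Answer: -17316311/4255 ≈ -4069.6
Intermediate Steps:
N = -6971/4255 (N = ((-7863 + 1155) - 263)/(-75 + 4330) = (-6708 - 263)/4255 = -6971*1/4255 = -6971/4255 ≈ -1.6383)
(20748 + N) - 24816 = (20748 - 6971/4255) - 24816 = 88275769/4255 - 24816 = -17316311/4255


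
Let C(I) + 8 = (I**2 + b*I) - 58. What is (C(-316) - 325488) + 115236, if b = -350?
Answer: 138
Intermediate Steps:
C(I) = -66 + I**2 - 350*I (C(I) = -8 + ((I**2 - 350*I) - 58) = -8 + (-58 + I**2 - 350*I) = -66 + I**2 - 350*I)
(C(-316) - 325488) + 115236 = ((-66 + (-316)**2 - 350*(-316)) - 325488) + 115236 = ((-66 + 99856 + 110600) - 325488) + 115236 = (210390 - 325488) + 115236 = -115098 + 115236 = 138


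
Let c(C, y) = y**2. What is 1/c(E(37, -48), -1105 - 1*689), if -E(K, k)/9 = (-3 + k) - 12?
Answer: 1/3218436 ≈ 3.1071e-7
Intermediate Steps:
E(K, k) = 135 - 9*k (E(K, k) = -9*((-3 + k) - 12) = -9*(-15 + k) = 135 - 9*k)
1/c(E(37, -48), -1105 - 1*689) = 1/((-1105 - 1*689)**2) = 1/((-1105 - 689)**2) = 1/((-1794)**2) = 1/3218436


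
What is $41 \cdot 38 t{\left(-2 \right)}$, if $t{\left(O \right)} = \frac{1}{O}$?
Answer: $-779$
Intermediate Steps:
$41 \cdot 38 t{\left(-2 \right)} = \frac{41 \cdot 38}{-2} = 1558 \left(- \frac{1}{2}\right) = -779$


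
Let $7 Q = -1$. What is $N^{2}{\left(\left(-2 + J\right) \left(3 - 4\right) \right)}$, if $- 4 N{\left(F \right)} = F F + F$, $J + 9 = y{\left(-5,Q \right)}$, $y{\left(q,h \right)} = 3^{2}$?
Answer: $\frac{9}{4} \approx 2.25$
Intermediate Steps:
$Q = - \frac{1}{7}$ ($Q = \frac{1}{7} \left(-1\right) = - \frac{1}{7} \approx -0.14286$)
$y{\left(q,h \right)} = 9$
$J = 0$ ($J = -9 + 9 = 0$)
$N{\left(F \right)} = - \frac{F}{4} - \frac{F^{2}}{4}$ ($N{\left(F \right)} = - \frac{F F + F}{4} = - \frac{F^{2} + F}{4} = - \frac{F + F^{2}}{4} = - \frac{F}{4} - \frac{F^{2}}{4}$)
$N^{2}{\left(\left(-2 + J\right) \left(3 - 4\right) \right)} = \left(- \frac{\left(-2 + 0\right) \left(3 - 4\right) \left(1 + \left(-2 + 0\right) \left(3 - 4\right)\right)}{4}\right)^{2} = \left(- \frac{\left(-2\right) \left(-1\right) \left(1 - -2\right)}{4}\right)^{2} = \left(\left(- \frac{1}{4}\right) 2 \left(1 + 2\right)\right)^{2} = \left(\left(- \frac{1}{4}\right) 2 \cdot 3\right)^{2} = \left(- \frac{3}{2}\right)^{2} = \frac{9}{4}$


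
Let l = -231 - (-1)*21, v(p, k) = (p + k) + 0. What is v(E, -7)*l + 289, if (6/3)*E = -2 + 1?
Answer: 1864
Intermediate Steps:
E = -1/2 (E = (-2 + 1)/2 = (1/2)*(-1) = -1/2 ≈ -0.50000)
v(p, k) = k + p (v(p, k) = (k + p) + 0 = k + p)
l = -210 (l = -231 - 1*(-21) = -231 + 21 = -210)
v(E, -7)*l + 289 = (-7 - 1/2)*(-210) + 289 = -15/2*(-210) + 289 = 1575 + 289 = 1864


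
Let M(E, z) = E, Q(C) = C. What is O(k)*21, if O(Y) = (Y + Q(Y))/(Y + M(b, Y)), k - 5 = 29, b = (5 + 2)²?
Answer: 1428/83 ≈ 17.205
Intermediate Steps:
b = 49 (b = 7² = 49)
k = 34 (k = 5 + 29 = 34)
O(Y) = 2*Y/(49 + Y) (O(Y) = (Y + Y)/(Y + 49) = (2*Y)/(49 + Y) = 2*Y/(49 + Y))
O(k)*21 = (2*34/(49 + 34))*21 = (2*34/83)*21 = (2*34*(1/83))*21 = (68/83)*21 = 1428/83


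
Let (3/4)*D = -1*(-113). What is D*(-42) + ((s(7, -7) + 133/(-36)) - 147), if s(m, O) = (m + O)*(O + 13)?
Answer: -233233/36 ≈ -6478.7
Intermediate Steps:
s(m, O) = (13 + O)*(O + m) (s(m, O) = (O + m)*(13 + O) = (13 + O)*(O + m))
D = 452/3 (D = 4*(-1*(-113))/3 = (4/3)*113 = 452/3 ≈ 150.67)
D*(-42) + ((s(7, -7) + 133/(-36)) - 147) = (452/3)*(-42) + ((((-7)² + 13*(-7) + 13*7 - 7*7) + 133/(-36)) - 147) = -6328 + (((49 - 91 + 91 - 49) + 133*(-1/36)) - 147) = -6328 + ((0 - 133/36) - 147) = -6328 + (-133/36 - 147) = -6328 - 5425/36 = -233233/36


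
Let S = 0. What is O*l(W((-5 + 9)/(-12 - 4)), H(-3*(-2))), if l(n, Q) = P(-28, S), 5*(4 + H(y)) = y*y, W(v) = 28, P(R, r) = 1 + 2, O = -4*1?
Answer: -12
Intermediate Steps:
O = -4
P(R, r) = 3
H(y) = -4 + y²/5 (H(y) = -4 + (y*y)/5 = -4 + y²/5)
l(n, Q) = 3
O*l(W((-5 + 9)/(-12 - 4)), H(-3*(-2))) = -4*3 = -12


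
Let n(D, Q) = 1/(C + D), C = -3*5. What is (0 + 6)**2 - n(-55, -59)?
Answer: 2521/70 ≈ 36.014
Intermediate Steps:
C = -15
n(D, Q) = 1/(-15 + D)
(0 + 6)**2 - n(-55, -59) = (0 + 6)**2 - 1/(-15 - 55) = 6**2 - 1/(-70) = 36 - 1*(-1/70) = 36 + 1/70 = 2521/70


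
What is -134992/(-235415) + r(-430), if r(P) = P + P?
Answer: -202321908/235415 ≈ -859.43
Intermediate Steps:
r(P) = 2*P
-134992/(-235415) + r(-430) = -134992/(-235415) + 2*(-430) = -134992*(-1/235415) - 860 = 134992/235415 - 860 = -202321908/235415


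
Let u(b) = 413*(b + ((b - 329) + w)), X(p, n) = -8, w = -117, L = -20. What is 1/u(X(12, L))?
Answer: -1/190806 ≈ -5.2409e-6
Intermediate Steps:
u(b) = -184198 + 826*b (u(b) = 413*(b + ((b - 329) - 117)) = 413*(b + ((-329 + b) - 117)) = 413*(b + (-446 + b)) = 413*(-446 + 2*b) = -184198 + 826*b)
1/u(X(12, L)) = 1/(-184198 + 826*(-8)) = 1/(-184198 - 6608) = 1/(-190806) = -1/190806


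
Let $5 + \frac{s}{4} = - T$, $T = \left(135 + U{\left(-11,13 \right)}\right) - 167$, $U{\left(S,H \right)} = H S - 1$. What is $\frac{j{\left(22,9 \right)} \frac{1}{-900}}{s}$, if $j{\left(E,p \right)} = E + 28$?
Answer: $- \frac{1}{12312} \approx -8.1222 \cdot 10^{-5}$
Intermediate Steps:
$j{\left(E,p \right)} = 28 + E$
$U{\left(S,H \right)} = -1 + H S$
$T = -176$ ($T = \left(135 + \left(-1 + 13 \left(-11\right)\right)\right) - 167 = \left(135 - 144\right) - 167 = -9 - 167 = -176$)
$s = 684$ ($s = -20 + 4 \left(\left(-1\right) \left(-176\right)\right) = -20 + 4 \cdot 176 = -20 + 704 = 684$)
$\frac{j{\left(22,9 \right)} \frac{1}{-900}}{s} = \frac{\left(28 + 22\right) \frac{1}{-900}}{684} = 50 \left(- \frac{1}{900}\right) \frac{1}{684} = \left(- \frac{1}{18}\right) \frac{1}{684} = - \frac{1}{12312}$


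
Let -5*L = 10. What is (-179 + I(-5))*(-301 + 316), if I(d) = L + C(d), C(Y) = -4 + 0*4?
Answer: -2775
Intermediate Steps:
L = -2 (L = -1/5*10 = -2)
C(Y) = -4 (C(Y) = -4 + 0 = -4)
I(d) = -6 (I(d) = -2 - 4 = -6)
(-179 + I(-5))*(-301 + 316) = (-179 - 6)*(-301 + 316) = -185*15 = -2775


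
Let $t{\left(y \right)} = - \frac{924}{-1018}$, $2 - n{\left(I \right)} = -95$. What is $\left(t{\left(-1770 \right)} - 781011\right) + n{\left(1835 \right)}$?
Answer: $- \frac{397484764}{509} \approx -7.8091 \cdot 10^{5}$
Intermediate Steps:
$n{\left(I \right)} = 97$ ($n{\left(I \right)} = 2 - -95 = 2 + 95 = 97$)
$t{\left(y \right)} = \frac{462}{509}$ ($t{\left(y \right)} = \left(-924\right) \left(- \frac{1}{1018}\right) = \frac{462}{509}$)
$\left(t{\left(-1770 \right)} - 781011\right) + n{\left(1835 \right)} = \left(\frac{462}{509} - 781011\right) + 97 = - \frac{397534137}{509} + 97 = - \frac{397484764}{509}$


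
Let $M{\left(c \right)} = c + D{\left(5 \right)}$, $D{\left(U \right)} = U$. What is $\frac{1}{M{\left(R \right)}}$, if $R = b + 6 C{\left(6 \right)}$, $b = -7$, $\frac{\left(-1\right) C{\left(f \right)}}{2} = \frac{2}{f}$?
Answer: $- \frac{1}{6} \approx -0.16667$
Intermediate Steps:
$C{\left(f \right)} = - \frac{4}{f}$ ($C{\left(f \right)} = - 2 \frac{2}{f} = - \frac{4}{f}$)
$R = -11$ ($R = -7 + 6 \left(- \frac{4}{6}\right) = -7 + 6 \left(\left(-4\right) \frac{1}{6}\right) = -7 + 6 \left(- \frac{2}{3}\right) = -7 - 4 = -11$)
$M{\left(c \right)} = 5 + c$ ($M{\left(c \right)} = c + 5 = 5 + c$)
$\frac{1}{M{\left(R \right)}} = \frac{1}{5 - 11} = \frac{1}{-6} = - \frac{1}{6}$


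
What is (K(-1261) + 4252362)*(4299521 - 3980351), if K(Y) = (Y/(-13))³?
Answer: 1648524220950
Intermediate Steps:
K(Y) = -Y³/2197 (K(Y) = (Y*(-1/13))³ = (-Y/13)³ = -Y³/2197)
(K(-1261) + 4252362)*(4299521 - 3980351) = (-1/2197*(-1261)³ + 4252362)*(4299521 - 3980351) = (-1/2197*(-2005142581) + 4252362)*319170 = (912673 + 4252362)*319170 = 5165035*319170 = 1648524220950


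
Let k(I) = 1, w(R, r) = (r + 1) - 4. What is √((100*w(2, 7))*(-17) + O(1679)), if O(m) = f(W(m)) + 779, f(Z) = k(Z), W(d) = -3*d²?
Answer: 2*I*√1505 ≈ 77.589*I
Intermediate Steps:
w(R, r) = -3 + r (w(R, r) = (1 + r) - 4 = -3 + r)
f(Z) = 1
O(m) = 780 (O(m) = 1 + 779 = 780)
√((100*w(2, 7))*(-17) + O(1679)) = √((100*(-3 + 7))*(-17) + 780) = √((100*4)*(-17) + 780) = √(400*(-17) + 780) = √(-6800 + 780) = √(-6020) = 2*I*√1505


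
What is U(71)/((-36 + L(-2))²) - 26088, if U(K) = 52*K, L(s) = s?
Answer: -9416845/361 ≈ -26085.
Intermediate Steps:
U(71)/((-36 + L(-2))²) - 26088 = (52*71)/((-36 - 2)²) - 26088 = 3692/((-38)²) - 26088 = 3692/1444 - 26088 = 3692*(1/1444) - 26088 = 923/361 - 26088 = -9416845/361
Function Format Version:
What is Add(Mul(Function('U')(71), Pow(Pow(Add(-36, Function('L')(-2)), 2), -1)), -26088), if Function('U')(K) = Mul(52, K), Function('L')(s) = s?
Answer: Rational(-9416845, 361) ≈ -26085.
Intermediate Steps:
Add(Mul(Function('U')(71), Pow(Pow(Add(-36, Function('L')(-2)), 2), -1)), -26088) = Add(Mul(Mul(52, 71), Pow(Pow(Add(-36, -2), 2), -1)), -26088) = Add(Mul(3692, Pow(Pow(-38, 2), -1)), -26088) = Add(Mul(3692, Pow(1444, -1)), -26088) = Add(Mul(3692, Rational(1, 1444)), -26088) = Add(Rational(923, 361), -26088) = Rational(-9416845, 361)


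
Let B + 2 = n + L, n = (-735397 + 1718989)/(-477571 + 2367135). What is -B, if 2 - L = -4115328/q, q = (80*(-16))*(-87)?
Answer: -5133924767/136993390 ≈ -37.476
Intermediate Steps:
q = 111360 (q = -1280*(-87) = 111360)
n = 245898/472391 (n = 983592/1889564 = 983592*(1/1889564) = 245898/472391 ≈ 0.52054)
L = 11297/290 (L = 2 - (-4115328)/111360 = 2 - 1*(-10717/290) = 2 + 10717/290 = 11297/290 ≈ 38.955)
B = 5133924767/136993390 (B = -2 + (245898/472391 + 11297/290) = -2 + 5407911547/136993390 = 5133924767/136993390 ≈ 37.476)
-B = -1*5133924767/136993390 = -5133924767/136993390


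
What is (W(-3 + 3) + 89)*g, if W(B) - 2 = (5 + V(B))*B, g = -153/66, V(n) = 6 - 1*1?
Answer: -4641/22 ≈ -210.95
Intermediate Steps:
V(n) = 5 (V(n) = 6 - 1 = 5)
g = -51/22 (g = -153*1/66 = -51/22 ≈ -2.3182)
W(B) = 2 + 10*B (W(B) = 2 + (5 + 5)*B = 2 + 10*B)
(W(-3 + 3) + 89)*g = ((2 + 10*(-3 + 3)) + 89)*(-51/22) = ((2 + 10*0) + 89)*(-51/22) = ((2 + 0) + 89)*(-51/22) = (2 + 89)*(-51/22) = 91*(-51/22) = -4641/22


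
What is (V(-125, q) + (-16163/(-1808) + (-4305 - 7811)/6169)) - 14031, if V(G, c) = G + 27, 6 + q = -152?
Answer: -157510732389/11153552 ≈ -14122.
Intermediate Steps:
q = -158 (q = -6 - 152 = -158)
V(G, c) = 27 + G
(V(-125, q) + (-16163/(-1808) + (-4305 - 7811)/6169)) - 14031 = ((27 - 125) + (-16163/(-1808) + (-4305 - 7811)/6169)) - 14031 = (-98 + (-16163*(-1/1808) - 12116*1/6169)) - 14031 = (-98 + (16163/1808 - 12116/6169)) - 14031 = (-98 + 77803819/11153552) - 14031 = -1015244277/11153552 - 14031 = -157510732389/11153552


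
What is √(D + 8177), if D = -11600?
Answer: I*√3423 ≈ 58.506*I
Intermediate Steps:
√(D + 8177) = √(-11600 + 8177) = √(-3423) = I*√3423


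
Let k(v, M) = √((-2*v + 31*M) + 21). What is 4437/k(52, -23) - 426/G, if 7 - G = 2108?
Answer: 426/2101 - 4437*I*√199/398 ≈ 0.20276 - 157.27*I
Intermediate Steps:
k(v, M) = √(21 - 2*v + 31*M)
G = -2101 (G = 7 - 1*2108 = 7 - 2108 = -2101)
4437/k(52, -23) - 426/G = 4437/(√(21 - 2*52 + 31*(-23))) - 426/(-2101) = 4437/(√(21 - 104 - 713)) - 426*(-1/2101) = 4437/(√(-796)) + 426/2101 = 4437/((2*I*√199)) + 426/2101 = 4437*(-I*√199/398) + 426/2101 = -4437*I*√199/398 + 426/2101 = 426/2101 - 4437*I*√199/398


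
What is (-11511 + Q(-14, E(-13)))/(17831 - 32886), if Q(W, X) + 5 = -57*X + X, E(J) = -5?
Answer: 11236/15055 ≈ 0.74633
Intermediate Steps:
Q(W, X) = -5 - 56*X (Q(W, X) = -5 + (-57*X + X) = -5 - 56*X)
(-11511 + Q(-14, E(-13)))/(17831 - 32886) = (-11511 + (-5 - 56*(-5)))/(17831 - 32886) = (-11511 + (-5 + 280))/(-15055) = (-11511 + 275)*(-1/15055) = -11236*(-1/15055) = 11236/15055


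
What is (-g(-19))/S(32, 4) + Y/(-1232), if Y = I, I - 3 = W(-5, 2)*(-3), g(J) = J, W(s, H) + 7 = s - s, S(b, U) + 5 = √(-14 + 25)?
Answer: -524/77 - 19*√11/14 ≈ -11.306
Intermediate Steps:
S(b, U) = -5 + √11 (S(b, U) = -5 + √(-14 + 25) = -5 + √11)
W(s, H) = -7 (W(s, H) = -7 + (s - s) = -7 + 0 = -7)
I = 24 (I = 3 - 7*(-3) = 3 + 21 = 24)
Y = 24
(-g(-19))/S(32, 4) + Y/(-1232) = (-1*(-19))/(-5 + √11) + 24/(-1232) = 19/(-5 + √11) + 24*(-1/1232) = 19/(-5 + √11) - 3/154 = -3/154 + 19/(-5 + √11)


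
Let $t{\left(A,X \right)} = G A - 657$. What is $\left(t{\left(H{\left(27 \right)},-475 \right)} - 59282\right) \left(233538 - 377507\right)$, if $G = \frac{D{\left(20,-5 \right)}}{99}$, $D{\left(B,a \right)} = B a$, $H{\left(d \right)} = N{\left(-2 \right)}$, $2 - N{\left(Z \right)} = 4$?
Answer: $\frac{854277637409}{99} \approx 8.6291 \cdot 10^{9}$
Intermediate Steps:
$N{\left(Z \right)} = -2$ ($N{\left(Z \right)} = 2 - 4 = -2$)
$H{\left(d \right)} = -2$
$G = - \frac{100}{99}$ ($G = \frac{20 \left(-5\right)}{99} = \left(-100\right) \frac{1}{99} = - \frac{100}{99} \approx -1.0101$)
$t{\left(A,X \right)} = -657 - \frac{100 A}{99}$ ($t{\left(A,X \right)} = - \frac{100 A}{99} - 657 = -657 - \frac{100 A}{99}$)
$\left(t{\left(H{\left(27 \right)},-475 \right)} - 59282\right) \left(233538 - 377507\right) = \left(\left(-657 - - \frac{200}{99}\right) - 59282\right) \left(233538 - 377507\right) = \left(\left(-657 + \frac{200}{99}\right) - 59282\right) \left(-143969\right) = \left(- \frac{64843}{99} - 59282\right) \left(-143969\right) = \left(- \frac{5933761}{99}\right) \left(-143969\right) = \frac{854277637409}{99}$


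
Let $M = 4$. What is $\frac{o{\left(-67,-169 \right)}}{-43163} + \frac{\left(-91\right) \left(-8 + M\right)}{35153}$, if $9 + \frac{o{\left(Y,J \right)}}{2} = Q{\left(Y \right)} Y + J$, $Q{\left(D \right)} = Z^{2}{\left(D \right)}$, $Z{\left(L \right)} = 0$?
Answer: $\frac{28225800}{1517308939} \approx 0.018603$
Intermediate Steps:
$Q{\left(D \right)} = 0$ ($Q{\left(D \right)} = 0^{2} = 0$)
$o{\left(Y,J \right)} = -18 + 2 J$ ($o{\left(Y,J \right)} = -18 + 2 \left(0 Y + J\right) = -18 + 2 \left(0 + J\right) = -18 + 2 J$)
$\frac{o{\left(-67,-169 \right)}}{-43163} + \frac{\left(-91\right) \left(-8 + M\right)}{35153} = \frac{-18 + 2 \left(-169\right)}{-43163} + \frac{\left(-91\right) \left(-8 + 4\right)}{35153} = \left(-18 - 338\right) \left(- \frac{1}{43163}\right) + \left(-91\right) \left(-4\right) \frac{1}{35153} = \left(-356\right) \left(- \frac{1}{43163}\right) + 364 \cdot \frac{1}{35153} = \frac{356}{43163} + \frac{364}{35153} = \frac{28225800}{1517308939}$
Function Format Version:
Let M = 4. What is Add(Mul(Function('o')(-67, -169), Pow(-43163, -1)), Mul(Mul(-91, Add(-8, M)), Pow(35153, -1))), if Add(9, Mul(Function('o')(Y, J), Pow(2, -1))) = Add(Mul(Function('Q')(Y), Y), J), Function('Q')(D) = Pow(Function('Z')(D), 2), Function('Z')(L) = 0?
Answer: Rational(28225800, 1517308939) ≈ 0.018603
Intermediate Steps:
Function('Q')(D) = 0 (Function('Q')(D) = Pow(0, 2) = 0)
Function('o')(Y, J) = Add(-18, Mul(2, J)) (Function('o')(Y, J) = Add(-18, Mul(2, Add(Mul(0, Y), J))) = Add(-18, Mul(2, Add(0, J))) = Add(-18, Mul(2, J)))
Add(Mul(Function('o')(-67, -169), Pow(-43163, -1)), Mul(Mul(-91, Add(-8, M)), Pow(35153, -1))) = Add(Mul(Add(-18, Mul(2, -169)), Pow(-43163, -1)), Mul(Mul(-91, Add(-8, 4)), Pow(35153, -1))) = Add(Mul(Add(-18, -338), Rational(-1, 43163)), Mul(Mul(-91, -4), Rational(1, 35153))) = Add(Mul(-356, Rational(-1, 43163)), Mul(364, Rational(1, 35153))) = Add(Rational(356, 43163), Rational(364, 35153)) = Rational(28225800, 1517308939)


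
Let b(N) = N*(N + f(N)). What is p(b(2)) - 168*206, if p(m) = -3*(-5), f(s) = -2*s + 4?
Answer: -34593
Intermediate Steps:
f(s) = 4 - 2*s
b(N) = N*(4 - N) (b(N) = N*(N + (4 - 2*N)) = N*(4 - N))
p(m) = 15
p(b(2)) - 168*206 = 15 - 168*206 = 15 - 34608 = -34593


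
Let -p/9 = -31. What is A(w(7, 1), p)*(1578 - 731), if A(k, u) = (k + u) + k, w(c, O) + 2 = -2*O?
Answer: 229537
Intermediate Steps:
p = 279 (p = -9*(-31) = 279)
w(c, O) = -2 - 2*O
A(k, u) = u + 2*k
A(w(7, 1), p)*(1578 - 731) = (279 + 2*(-2 - 2*1))*(1578 - 731) = (279 + 2*(-2 - 2))*847 = (279 + 2*(-4))*847 = (279 - 8)*847 = 271*847 = 229537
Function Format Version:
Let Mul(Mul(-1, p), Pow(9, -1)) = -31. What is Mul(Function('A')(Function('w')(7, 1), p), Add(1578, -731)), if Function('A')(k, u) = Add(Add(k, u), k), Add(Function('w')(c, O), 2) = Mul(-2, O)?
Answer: 229537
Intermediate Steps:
p = 279 (p = Mul(-9, -31) = 279)
Function('w')(c, O) = Add(-2, Mul(-2, O))
Function('A')(k, u) = Add(u, Mul(2, k))
Mul(Function('A')(Function('w')(7, 1), p), Add(1578, -731)) = Mul(Add(279, Mul(2, Add(-2, Mul(-2, 1)))), Add(1578, -731)) = Mul(Add(279, Mul(2, Add(-2, -2))), 847) = Mul(Add(279, Mul(2, -4)), 847) = Mul(Add(279, -8), 847) = Mul(271, 847) = 229537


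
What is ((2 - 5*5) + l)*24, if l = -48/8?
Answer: -696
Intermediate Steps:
l = -6 (l = -48*⅛ = -6)
((2 - 5*5) + l)*24 = ((2 - 5*5) - 6)*24 = ((2 - 25) - 6)*24 = (-23 - 6)*24 = -29*24 = -696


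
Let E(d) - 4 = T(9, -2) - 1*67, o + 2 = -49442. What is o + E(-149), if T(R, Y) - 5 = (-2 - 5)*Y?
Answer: -49488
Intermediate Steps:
o = -49444 (o = -2 - 49442 = -49444)
T(R, Y) = 5 - 7*Y (T(R, Y) = 5 + (-2 - 5)*Y = 5 - 7*Y)
E(d) = -44 (E(d) = 4 + ((5 - 7*(-2)) - 1*67) = 4 + ((5 + 14) - 67) = 4 + (19 - 67) = 4 - 48 = -44)
o + E(-149) = -49444 - 44 = -49488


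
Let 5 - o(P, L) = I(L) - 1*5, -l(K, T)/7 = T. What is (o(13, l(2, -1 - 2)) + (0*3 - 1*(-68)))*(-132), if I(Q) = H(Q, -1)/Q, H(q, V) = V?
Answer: -72116/7 ≈ -10302.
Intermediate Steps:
l(K, T) = -7*T
I(Q) = -1/Q
o(P, L) = 10 + 1/L (o(P, L) = 5 - (-1/L - 1*5) = 5 - (-1/L - 5) = 5 - (-5 - 1/L) = 5 + (5 + 1/L) = 10 + 1/L)
(o(13, l(2, -1 - 2)) + (0*3 - 1*(-68)))*(-132) = ((10 + 1/(-7*(-1 - 2))) + (0*3 - 1*(-68)))*(-132) = ((10 + 1/(-7*(-3))) + (0 + 68))*(-132) = ((10 + 1/21) + 68)*(-132) = (211/21 + 68)*(-132) = (1639/21)*(-132) = -72116/7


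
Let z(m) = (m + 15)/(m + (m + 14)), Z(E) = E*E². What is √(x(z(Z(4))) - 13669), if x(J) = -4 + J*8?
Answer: I*√68903157/71 ≈ 116.91*I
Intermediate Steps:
Z(E) = E³
z(m) = (15 + m)/(14 + 2*m) (z(m) = (15 + m)/(m + (14 + m)) = (15 + m)/(14 + 2*m))
x(J) = -4 + 8*J
√(x(z(Z(4))) - 13669) = √((-4 + 8*((15 + 4³)/(2*(7 + 4³)))) - 13669) = √((-4 + 8*((15 + 64)/(2*(7 + 64)))) - 13669) = √((-4 + 8*((½)*79/71)) - 13669) = √((-4 + 8*((½)*(1/71)*79)) - 13669) = √((-4 + 8*(79/142)) - 13669) = √((-4 + 316/71) - 13669) = √(32/71 - 13669) = √(-970467/71) = I*√68903157/71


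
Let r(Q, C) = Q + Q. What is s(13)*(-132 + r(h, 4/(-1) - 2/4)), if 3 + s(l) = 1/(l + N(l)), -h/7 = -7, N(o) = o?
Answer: 1309/13 ≈ 100.69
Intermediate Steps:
h = 49 (h = -7*(-7) = 49)
s(l) = -3 + 1/(2*l) (s(l) = -3 + 1/(l + l) = -3 + 1/(2*l))
r(Q, C) = 2*Q
s(13)*(-132 + r(h, 4/(-1) - 2/4)) = (-3 + (1/2)/13)*(-132 + 2*49) = (-3 + (1/2)*(1/13))*(-132 + 98) = (-3 + 1/26)*(-34) = -77/26*(-34) = 1309/13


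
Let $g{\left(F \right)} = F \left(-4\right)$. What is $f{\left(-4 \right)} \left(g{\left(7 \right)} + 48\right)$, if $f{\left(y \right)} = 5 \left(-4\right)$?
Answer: $-400$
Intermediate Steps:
$g{\left(F \right)} = - 4 F$
$f{\left(y \right)} = -20$
$f{\left(-4 \right)} \left(g{\left(7 \right)} + 48\right) = - 20 \left(\left(-4\right) 7 + 48\right) = - 20 \left(-28 + 48\right) = \left(-20\right) 20 = -400$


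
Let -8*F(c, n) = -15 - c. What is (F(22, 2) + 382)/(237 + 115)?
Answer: 3093/2816 ≈ 1.0984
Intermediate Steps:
F(c, n) = 15/8 + c/8 (F(c, n) = -(-15 - c)/8 = 15/8 + c/8)
(F(22, 2) + 382)/(237 + 115) = ((15/8 + (1/8)*22) + 382)/(237 + 115) = ((15/8 + 11/4) + 382)/352 = (37/8 + 382)*(1/352) = (3093/8)*(1/352) = 3093/2816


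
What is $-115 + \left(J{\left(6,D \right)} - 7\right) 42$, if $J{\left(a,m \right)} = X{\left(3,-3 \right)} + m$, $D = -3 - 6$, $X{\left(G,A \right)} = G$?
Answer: $-661$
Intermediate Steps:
$D = -9$ ($D = -3 - 6 = -9$)
$J{\left(a,m \right)} = 3 + m$
$-115 + \left(J{\left(6,D \right)} - 7\right) 42 = -115 + \left(\left(3 - 9\right) - 7\right) 42 = -115 + \left(-6 - 7\right) 42 = -115 - 546 = -661$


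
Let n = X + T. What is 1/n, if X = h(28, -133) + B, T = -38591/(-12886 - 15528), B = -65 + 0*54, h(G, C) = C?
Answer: -28414/5587381 ≈ -0.0050854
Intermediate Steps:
B = -65 (B = -65 + 0 = -65)
T = 38591/28414 (T = -38591/(-28414) = -38591*(-1/28414) = 38591/28414 ≈ 1.3582)
X = -198 (X = -133 - 65 = -198)
n = -5587381/28414 (n = -198 + 38591/28414 = -5587381/28414 ≈ -196.64)
1/n = 1/(-5587381/28414) = -28414/5587381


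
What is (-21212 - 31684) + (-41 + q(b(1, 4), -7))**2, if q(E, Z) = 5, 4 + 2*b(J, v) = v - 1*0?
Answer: -51600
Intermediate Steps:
b(J, v) = -2 + v/2 (b(J, v) = -2 + (v - 1*0)/2 = -2 + (v + 0)/2 = -2 + v/2)
(-21212 - 31684) + (-41 + q(b(1, 4), -7))**2 = (-21212 - 31684) + (-41 + 5)**2 = -52896 + (-36)**2 = -52896 + 1296 = -51600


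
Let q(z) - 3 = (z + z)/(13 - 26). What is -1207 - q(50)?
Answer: -15630/13 ≈ -1202.3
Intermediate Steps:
q(z) = 3 - 2*z/13 (q(z) = 3 + (z + z)/(13 - 26) = 3 + (2*z)/(-13) = 3 + (2*z)*(-1/13) = 3 - 2*z/13)
-1207 - q(50) = -1207 - (3 - 2/13*50) = -1207 - (3 - 100/13) = -1207 - 1*(-61/13) = -1207 + 61/13 = -15630/13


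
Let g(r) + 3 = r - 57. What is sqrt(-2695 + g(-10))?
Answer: I*sqrt(2765) ≈ 52.583*I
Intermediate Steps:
g(r) = -60 + r (g(r) = -3 + (r - 57) = -3 + (-57 + r) = -60 + r)
sqrt(-2695 + g(-10)) = sqrt(-2695 + (-60 - 10)) = sqrt(-2695 - 70) = sqrt(-2765) = I*sqrt(2765)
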